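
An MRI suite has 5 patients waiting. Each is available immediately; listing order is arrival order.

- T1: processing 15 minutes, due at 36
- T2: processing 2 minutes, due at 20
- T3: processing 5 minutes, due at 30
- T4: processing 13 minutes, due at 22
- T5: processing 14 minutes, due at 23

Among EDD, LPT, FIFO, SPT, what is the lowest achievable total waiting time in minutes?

63

EDD (increasing due date): T2 T4 T5 T3 T1.
T2: waits 0, runs 0→2
T4: waits 2, runs 2→15
T5: waits 15, runs 15→29
T3: waits 29, runs 29→34
T1: waits 34, runs 34→49
Sum = 0+2+15+29+34 = 80.
LPT (decreasing processing time): T1 T5 T4 T3 T2.
T1: waits 0, runs 0→15
T5: waits 15, runs 15→29
T4: waits 29, runs 29→42
T3: waits 42, runs 42→47
T2: waits 47, runs 47→49
Sum = 0+15+29+42+47 = 133.
FIFO (arrival order): T1 T2 T3 T4 T5.
T1: waits 0, runs 0→15
T2: waits 15, runs 15→17
T3: waits 17, runs 17→22
T4: waits 22, runs 22→35
T5: waits 35, runs 35→49
Sum = 0+15+17+22+35 = 89.
SPT (increasing processing time): T2 T3 T4 T5 T1.
T2: waits 0, runs 0→2
T3: waits 2, runs 2→7
T4: waits 7, runs 7→20
T5: waits 20, runs 20→34
T1: waits 34, runs 34→49
Sum = 0+2+7+20+34 = 63.
EDD 80, LPT 133, FIFO 89, SPT 63 → minimum 63.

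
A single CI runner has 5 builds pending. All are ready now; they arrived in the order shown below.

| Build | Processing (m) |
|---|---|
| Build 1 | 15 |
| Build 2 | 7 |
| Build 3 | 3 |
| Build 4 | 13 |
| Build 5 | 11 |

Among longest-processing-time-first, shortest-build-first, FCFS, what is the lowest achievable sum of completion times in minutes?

LPT (decreasing processing time): Build 1 Build 4 Build 5 Build 2 Build 3.
Build 1: 0→15
Build 4: 15→28
Build 5: 28→39
Build 2: 39→46
Build 3: 46→49
Sum = 15+28+39+46+49 = 177.
SPT (increasing processing time): Build 3 Build 2 Build 5 Build 4 Build 1.
Build 3: 0→3
Build 2: 3→10
Build 5: 10→21
Build 4: 21→34
Build 1: 34→49
Sum = 3+10+21+34+49 = 117.
FIFO (arrival order): Build 1 Build 2 Build 3 Build 4 Build 5.
Build 1: 0→15
Build 2: 15→22
Build 3: 22→25
Build 4: 25→38
Build 5: 38→49
Sum = 15+22+25+38+49 = 149.
LPT 177, SPT 117, FIFO 149 → minimum 117.

117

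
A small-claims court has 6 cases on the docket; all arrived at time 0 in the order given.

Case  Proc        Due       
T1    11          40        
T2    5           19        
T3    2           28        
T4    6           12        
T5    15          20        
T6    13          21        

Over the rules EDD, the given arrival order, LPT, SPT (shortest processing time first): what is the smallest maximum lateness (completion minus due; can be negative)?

EDD (increasing due date): T4 T2 T5 T6 T3 T1.
T4: 0→6, due 12, lateness -6
T2: 6→11, due 19, lateness -8
T5: 11→26, due 20, lateness 6
T6: 26→39, due 21, lateness 18
T3: 39→41, due 28, lateness 13
T1: 41→52, due 40, lateness 12
Maximum = 18.
FIFO (arrival order): T1 T2 T3 T4 T5 T6.
T1: 0→11, due 40, lateness -29
T2: 11→16, due 19, lateness -3
T3: 16→18, due 28, lateness -10
T4: 18→24, due 12, lateness 12
T5: 24→39, due 20, lateness 19
T6: 39→52, due 21, lateness 31
Maximum = 31.
LPT (decreasing processing time): T5 T6 T1 T4 T2 T3.
T5: 0→15, due 20, lateness -5
T6: 15→28, due 21, lateness 7
T1: 28→39, due 40, lateness -1
T4: 39→45, due 12, lateness 33
T2: 45→50, due 19, lateness 31
T3: 50→52, due 28, lateness 24
Maximum = 33.
SPT (increasing processing time): T3 T2 T4 T1 T6 T5.
T3: 0→2, due 28, lateness -26
T2: 2→7, due 19, lateness -12
T4: 7→13, due 12, lateness 1
T1: 13→24, due 40, lateness -16
T6: 24→37, due 21, lateness 16
T5: 37→52, due 20, lateness 32
Maximum = 32.
EDD 18, FIFO 31, LPT 33, SPT 32 → minimum 18.

18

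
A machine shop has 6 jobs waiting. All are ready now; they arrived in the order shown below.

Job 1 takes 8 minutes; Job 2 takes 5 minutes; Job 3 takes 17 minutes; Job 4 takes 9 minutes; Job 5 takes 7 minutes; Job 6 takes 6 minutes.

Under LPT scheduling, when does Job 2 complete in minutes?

LPT (decreasing processing time): Job 3 Job 4 Job 1 Job 5 Job 6 Job 2.
Job 3: 0→17
Job 4: 17→26
Job 1: 26→34
Job 5: 34→41
Job 6: 41→47
Job 2: 47→52

52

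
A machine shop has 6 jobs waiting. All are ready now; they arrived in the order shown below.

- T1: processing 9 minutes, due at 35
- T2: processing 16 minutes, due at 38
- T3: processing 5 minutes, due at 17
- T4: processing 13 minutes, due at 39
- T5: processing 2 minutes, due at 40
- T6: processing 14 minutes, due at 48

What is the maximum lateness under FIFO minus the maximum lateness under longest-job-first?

FIFO (arrival order): T1 T2 T3 T4 T5 T6.
T1: 0→9, due 35, lateness -26
T2: 9→25, due 38, lateness -13
T3: 25→30, due 17, lateness 13
T4: 30→43, due 39, lateness 4
T5: 43→45, due 40, lateness 5
T6: 45→59, due 48, lateness 11
Maximum = 13.
LPT (decreasing processing time): T2 T6 T4 T1 T3 T5.
T2: 0→16, due 38, lateness -22
T6: 16→30, due 48, lateness -18
T4: 30→43, due 39, lateness 4
T1: 43→52, due 35, lateness 17
T3: 52→57, due 17, lateness 40
T5: 57→59, due 40, lateness 19
Maximum = 40.
Difference = 13 − 40 = -27.

-27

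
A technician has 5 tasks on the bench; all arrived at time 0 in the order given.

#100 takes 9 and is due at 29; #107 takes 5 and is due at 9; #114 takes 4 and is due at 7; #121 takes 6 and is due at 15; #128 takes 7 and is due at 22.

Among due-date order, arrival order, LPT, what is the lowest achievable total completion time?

81

EDD (increasing due date): #114 #107 #121 #128 #100.
#114: 0→4
#107: 4→9
#121: 9→15
#128: 15→22
#100: 22→31
Sum = 4+9+15+22+31 = 81.
FIFO (arrival order): #100 #107 #114 #121 #128.
#100: 0→9
#107: 9→14
#114: 14→18
#121: 18→24
#128: 24→31
Sum = 9+14+18+24+31 = 96.
LPT (decreasing processing time): #100 #128 #121 #107 #114.
#100: 0→9
#128: 9→16
#121: 16→22
#107: 22→27
#114: 27→31
Sum = 9+16+22+27+31 = 105.
EDD 81, FIFO 96, LPT 105 → minimum 81.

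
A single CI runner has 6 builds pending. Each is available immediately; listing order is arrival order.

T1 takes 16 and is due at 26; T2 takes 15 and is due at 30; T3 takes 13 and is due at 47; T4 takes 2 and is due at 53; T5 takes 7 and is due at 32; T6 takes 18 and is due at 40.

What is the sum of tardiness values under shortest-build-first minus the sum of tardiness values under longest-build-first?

SPT (increasing processing time): T4 T5 T3 T2 T1 T6.
T4: 0→2, due 53, tardiness 0
T5: 2→9, due 32, tardiness 0
T3: 9→22, due 47, tardiness 0
T2: 22→37, due 30, tardiness 7
T1: 37→53, due 26, tardiness 27
T6: 53→71, due 40, tardiness 31
Sum = 0+0+0+7+27+31 = 65.
LPT (decreasing processing time): T6 T1 T2 T3 T5 T4.
T6: 0→18, due 40, tardiness 0
T1: 18→34, due 26, tardiness 8
T2: 34→49, due 30, tardiness 19
T3: 49→62, due 47, tardiness 15
T5: 62→69, due 32, tardiness 37
T4: 69→71, due 53, tardiness 18
Sum = 0+8+19+15+37+18 = 97.
Difference = 65 − 97 = -32.

-32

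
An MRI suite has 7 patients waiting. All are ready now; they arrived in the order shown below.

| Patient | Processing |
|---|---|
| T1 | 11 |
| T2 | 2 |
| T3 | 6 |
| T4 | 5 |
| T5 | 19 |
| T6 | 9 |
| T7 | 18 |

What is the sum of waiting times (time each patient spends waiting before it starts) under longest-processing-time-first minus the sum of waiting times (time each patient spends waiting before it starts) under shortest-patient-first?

LPT (decreasing processing time): T5 T7 T1 T6 T3 T4 T2.
T5: waits 0, runs 0→19
T7: waits 19, runs 19→37
T1: waits 37, runs 37→48
T6: waits 48, runs 48→57
T3: waits 57, runs 57→63
T4: waits 63, runs 63→68
T2: waits 68, runs 68→70
Sum = 0+19+37+48+57+63+68 = 292.
SPT (increasing processing time): T2 T4 T3 T6 T1 T7 T5.
T2: waits 0, runs 0→2
T4: waits 2, runs 2→7
T3: waits 7, runs 7→13
T6: waits 13, runs 13→22
T1: waits 22, runs 22→33
T7: waits 33, runs 33→51
T5: waits 51, runs 51→70
Sum = 0+2+7+13+22+33+51 = 128.
Difference = 292 − 128 = 164.

164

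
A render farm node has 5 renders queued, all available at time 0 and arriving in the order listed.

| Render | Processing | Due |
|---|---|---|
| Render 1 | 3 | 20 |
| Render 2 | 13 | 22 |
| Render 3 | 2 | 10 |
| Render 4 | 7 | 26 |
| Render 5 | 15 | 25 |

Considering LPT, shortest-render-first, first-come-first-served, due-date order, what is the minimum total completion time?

LPT (decreasing processing time): Render 5 Render 2 Render 4 Render 1 Render 3.
Render 5: 0→15
Render 2: 15→28
Render 4: 28→35
Render 1: 35→38
Render 3: 38→40
Sum = 15+28+35+38+40 = 156.
SPT (increasing processing time): Render 3 Render 1 Render 4 Render 2 Render 5.
Render 3: 0→2
Render 1: 2→5
Render 4: 5→12
Render 2: 12→25
Render 5: 25→40
Sum = 2+5+12+25+40 = 84.
FIFO (arrival order): Render 1 Render 2 Render 3 Render 4 Render 5.
Render 1: 0→3
Render 2: 3→16
Render 3: 16→18
Render 4: 18→25
Render 5: 25→40
Sum = 3+16+18+25+40 = 102.
EDD (increasing due date): Render 3 Render 1 Render 2 Render 5 Render 4.
Render 3: 0→2
Render 1: 2→5
Render 2: 5→18
Render 5: 18→33
Render 4: 33→40
Sum = 2+5+18+33+40 = 98.
LPT 156, SPT 84, FIFO 102, EDD 98 → minimum 84.

84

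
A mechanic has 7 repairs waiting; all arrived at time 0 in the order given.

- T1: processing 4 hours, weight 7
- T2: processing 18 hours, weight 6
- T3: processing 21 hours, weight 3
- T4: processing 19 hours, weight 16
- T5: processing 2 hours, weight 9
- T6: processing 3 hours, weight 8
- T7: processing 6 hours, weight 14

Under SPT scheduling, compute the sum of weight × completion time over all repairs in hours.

SPT (increasing processing time): T5 T6 T1 T7 T2 T4 T3.
T5: finishes 2, weight 9, w·C = 18
T6: finishes 5, weight 8, w·C = 40
T1: finishes 9, weight 7, w·C = 63
T7: finishes 15, weight 14, w·C = 210
T2: finishes 33, weight 6, w·C = 198
T4: finishes 52, weight 16, w·C = 832
T3: finishes 73, weight 3, w·C = 219
Sum = 18+40+63+210+198+832+219 = 1580.

1580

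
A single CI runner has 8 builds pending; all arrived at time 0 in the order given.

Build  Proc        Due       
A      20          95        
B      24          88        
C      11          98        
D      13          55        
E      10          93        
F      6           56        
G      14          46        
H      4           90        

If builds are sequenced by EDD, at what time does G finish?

14

EDD (increasing due date): G D F B H E A C.
G: 0→14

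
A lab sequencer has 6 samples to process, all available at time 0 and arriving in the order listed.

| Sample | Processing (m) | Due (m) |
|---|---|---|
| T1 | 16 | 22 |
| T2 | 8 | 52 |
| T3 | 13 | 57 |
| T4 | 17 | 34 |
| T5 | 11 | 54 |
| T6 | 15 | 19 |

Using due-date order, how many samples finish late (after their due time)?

5

EDD (increasing due date): T6 T1 T4 T2 T5 T3.
T6: 0→15, due 19, tardiness 0
T1: 15→31, due 22, tardiness 9
T4: 31→48, due 34, tardiness 14
T2: 48→56, due 52, tardiness 4
T5: 56→67, due 54, tardiness 13
T3: 67→80, due 57, tardiness 23
Late samples: 5.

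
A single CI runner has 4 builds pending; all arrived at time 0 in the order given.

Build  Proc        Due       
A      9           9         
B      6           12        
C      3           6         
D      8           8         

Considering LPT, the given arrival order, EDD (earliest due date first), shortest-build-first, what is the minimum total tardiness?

LPT (decreasing processing time): A D B C.
A: 0→9, due 9, tardiness 0
D: 9→17, due 8, tardiness 9
B: 17→23, due 12, tardiness 11
C: 23→26, due 6, tardiness 20
Sum = 0+9+11+20 = 40.
FIFO (arrival order): A B C D.
A: 0→9, due 9, tardiness 0
B: 9→15, due 12, tardiness 3
C: 15→18, due 6, tardiness 12
D: 18→26, due 8, tardiness 18
Sum = 0+3+12+18 = 33.
EDD (increasing due date): C D A B.
C: 0→3, due 6, tardiness 0
D: 3→11, due 8, tardiness 3
A: 11→20, due 9, tardiness 11
B: 20→26, due 12, tardiness 14
Sum = 0+3+11+14 = 28.
SPT (increasing processing time): C B D A.
C: 0→3, due 6, tardiness 0
B: 3→9, due 12, tardiness 0
D: 9→17, due 8, tardiness 9
A: 17→26, due 9, tardiness 17
Sum = 0+0+9+17 = 26.
LPT 40, FIFO 33, EDD 28, SPT 26 → minimum 26.

26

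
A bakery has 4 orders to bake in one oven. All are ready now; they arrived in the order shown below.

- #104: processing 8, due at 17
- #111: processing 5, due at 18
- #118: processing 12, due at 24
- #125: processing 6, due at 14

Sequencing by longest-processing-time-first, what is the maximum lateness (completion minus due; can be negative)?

LPT (decreasing processing time): #118 #104 #125 #111.
#118: 0→12, due 24, lateness -12
#104: 12→20, due 17, lateness 3
#125: 20→26, due 14, lateness 12
#111: 26→31, due 18, lateness 13
Maximum = 13.

13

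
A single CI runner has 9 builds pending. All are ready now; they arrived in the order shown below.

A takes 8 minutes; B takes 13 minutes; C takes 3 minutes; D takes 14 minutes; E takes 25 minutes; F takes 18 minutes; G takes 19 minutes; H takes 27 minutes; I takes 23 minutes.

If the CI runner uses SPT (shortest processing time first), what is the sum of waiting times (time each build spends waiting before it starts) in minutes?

SPT (increasing processing time): C A B D F G I E H.
C: waits 0, runs 0→3
A: waits 3, runs 3→11
B: waits 11, runs 11→24
D: waits 24, runs 24→38
F: waits 38, runs 38→56
G: waits 56, runs 56→75
I: waits 75, runs 75→98
E: waits 98, runs 98→123
H: waits 123, runs 123→150
Sum = 0+3+11+24+38+56+75+98+123 = 428.

428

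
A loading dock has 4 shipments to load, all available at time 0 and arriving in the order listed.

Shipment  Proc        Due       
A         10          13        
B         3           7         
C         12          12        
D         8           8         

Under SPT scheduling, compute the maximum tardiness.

SPT (increasing processing time): B D A C.
B: 0→3, due 7, tardiness 0
D: 3→11, due 8, tardiness 3
A: 11→21, due 13, tardiness 8
C: 21→33, due 12, tardiness 21
Maximum = 21.

21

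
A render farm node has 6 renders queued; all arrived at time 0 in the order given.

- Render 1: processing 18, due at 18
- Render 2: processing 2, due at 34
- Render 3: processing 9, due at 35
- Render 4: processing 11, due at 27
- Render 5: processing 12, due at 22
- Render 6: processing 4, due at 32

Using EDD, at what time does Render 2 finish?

47

EDD (increasing due date): Render 1 Render 5 Render 4 Render 6 Render 2 Render 3.
Render 1: 0→18
Render 5: 18→30
Render 4: 30→41
Render 6: 41→45
Render 2: 45→47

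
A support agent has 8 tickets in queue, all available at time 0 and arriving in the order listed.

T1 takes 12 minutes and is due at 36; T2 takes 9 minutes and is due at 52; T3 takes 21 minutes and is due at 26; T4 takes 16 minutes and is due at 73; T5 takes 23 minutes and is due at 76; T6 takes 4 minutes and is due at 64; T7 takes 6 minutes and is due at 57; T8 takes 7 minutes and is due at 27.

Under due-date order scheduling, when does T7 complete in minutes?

55

EDD (increasing due date): T3 T8 T1 T2 T7 T6 T4 T5.
T3: 0→21
T8: 21→28
T1: 28→40
T2: 40→49
T7: 49→55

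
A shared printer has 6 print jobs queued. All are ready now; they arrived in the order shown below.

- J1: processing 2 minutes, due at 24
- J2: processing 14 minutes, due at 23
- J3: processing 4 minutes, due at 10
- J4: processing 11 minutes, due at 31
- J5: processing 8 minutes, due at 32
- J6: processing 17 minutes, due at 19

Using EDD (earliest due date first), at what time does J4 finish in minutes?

EDD (increasing due date): J3 J6 J2 J1 J4 J5.
J3: 0→4
J6: 4→21
J2: 21→35
J1: 35→37
J4: 37→48

48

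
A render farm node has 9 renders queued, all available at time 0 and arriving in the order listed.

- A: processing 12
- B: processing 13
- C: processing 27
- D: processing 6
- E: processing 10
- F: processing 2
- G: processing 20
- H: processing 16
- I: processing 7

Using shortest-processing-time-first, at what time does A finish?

SPT (increasing processing time): F D I E A B H G C.
F: 0→2
D: 2→8
I: 8→15
E: 15→25
A: 25→37

37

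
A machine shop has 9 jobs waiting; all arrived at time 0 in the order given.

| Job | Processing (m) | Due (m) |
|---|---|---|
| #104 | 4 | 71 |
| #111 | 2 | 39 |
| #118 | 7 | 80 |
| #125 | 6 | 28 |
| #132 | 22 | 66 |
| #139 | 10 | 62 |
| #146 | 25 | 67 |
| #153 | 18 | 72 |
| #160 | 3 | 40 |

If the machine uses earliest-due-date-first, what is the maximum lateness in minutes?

EDD (increasing due date): #125 #111 #160 #139 #132 #146 #104 #153 #118.
#125: 0→6, due 28, lateness -22
#111: 6→8, due 39, lateness -31
#160: 8→11, due 40, lateness -29
#139: 11→21, due 62, lateness -41
#132: 21→43, due 66, lateness -23
#146: 43→68, due 67, lateness 1
#104: 68→72, due 71, lateness 1
#153: 72→90, due 72, lateness 18
#118: 90→97, due 80, lateness 17
Maximum = 18.

18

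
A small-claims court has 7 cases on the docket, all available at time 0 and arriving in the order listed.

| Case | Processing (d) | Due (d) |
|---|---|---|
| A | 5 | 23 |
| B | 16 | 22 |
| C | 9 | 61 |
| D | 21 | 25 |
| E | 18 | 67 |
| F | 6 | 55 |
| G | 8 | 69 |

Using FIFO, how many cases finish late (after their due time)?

4

FIFO (arrival order): A B C D E F G.
A: 0→5, due 23, tardiness 0
B: 5→21, due 22, tardiness 0
C: 21→30, due 61, tardiness 0
D: 30→51, due 25, tardiness 26
E: 51→69, due 67, tardiness 2
F: 69→75, due 55, tardiness 20
G: 75→83, due 69, tardiness 14
Late cases: 4.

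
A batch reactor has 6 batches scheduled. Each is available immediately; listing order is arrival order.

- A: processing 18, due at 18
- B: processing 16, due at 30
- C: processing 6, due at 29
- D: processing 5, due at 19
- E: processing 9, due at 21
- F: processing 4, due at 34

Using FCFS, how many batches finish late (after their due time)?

5

FIFO (arrival order): A B C D E F.
A: 0→18, due 18, tardiness 0
B: 18→34, due 30, tardiness 4
C: 34→40, due 29, tardiness 11
D: 40→45, due 19, tardiness 26
E: 45→54, due 21, tardiness 33
F: 54→58, due 34, tardiness 24
Late batches: 5.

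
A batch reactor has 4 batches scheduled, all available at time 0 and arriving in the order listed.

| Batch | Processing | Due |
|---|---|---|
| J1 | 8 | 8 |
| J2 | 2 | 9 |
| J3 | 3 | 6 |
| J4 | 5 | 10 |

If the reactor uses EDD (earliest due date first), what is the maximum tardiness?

8

EDD (increasing due date): J3 J1 J2 J4.
J3: 0→3, due 6, tardiness 0
J1: 3→11, due 8, tardiness 3
J2: 11→13, due 9, tardiness 4
J4: 13→18, due 10, tardiness 8
Maximum = 8.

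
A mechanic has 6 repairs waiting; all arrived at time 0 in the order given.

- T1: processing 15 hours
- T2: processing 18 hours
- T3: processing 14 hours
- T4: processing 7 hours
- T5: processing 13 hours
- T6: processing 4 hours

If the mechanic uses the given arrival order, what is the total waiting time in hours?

FIFO (arrival order): T1 T2 T3 T4 T5 T6.
T1: waits 0, runs 0→15
T2: waits 15, runs 15→33
T3: waits 33, runs 33→47
T4: waits 47, runs 47→54
T5: waits 54, runs 54→67
T6: waits 67, runs 67→71
Sum = 0+15+33+47+54+67 = 216.

216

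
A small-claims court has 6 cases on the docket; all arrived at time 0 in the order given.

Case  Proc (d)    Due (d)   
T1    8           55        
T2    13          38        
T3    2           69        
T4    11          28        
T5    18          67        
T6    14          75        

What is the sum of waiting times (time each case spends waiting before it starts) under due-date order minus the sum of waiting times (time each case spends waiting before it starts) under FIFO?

EDD (increasing due date): T4 T2 T1 T5 T3 T6.
T4: waits 0, runs 0→11
T2: waits 11, runs 11→24
T1: waits 24, runs 24→32
T5: waits 32, runs 32→50
T3: waits 50, runs 50→52
T6: waits 52, runs 52→66
Sum = 0+11+24+32+50+52 = 169.
FIFO (arrival order): T1 T2 T3 T4 T5 T6.
T1: waits 0, runs 0→8
T2: waits 8, runs 8→21
T3: waits 21, runs 21→23
T4: waits 23, runs 23→34
T5: waits 34, runs 34→52
T6: waits 52, runs 52→66
Sum = 0+8+21+23+34+52 = 138.
Difference = 169 − 138 = 31.

31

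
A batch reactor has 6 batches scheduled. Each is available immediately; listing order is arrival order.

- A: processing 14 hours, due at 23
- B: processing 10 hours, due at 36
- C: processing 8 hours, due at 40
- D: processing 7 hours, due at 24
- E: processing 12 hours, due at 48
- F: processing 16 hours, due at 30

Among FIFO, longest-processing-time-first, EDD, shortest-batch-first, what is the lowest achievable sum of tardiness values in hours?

52

FIFO (arrival order): A B C D E F.
A: 0→14, due 23, tardiness 0
B: 14→24, due 36, tardiness 0
C: 24→32, due 40, tardiness 0
D: 32→39, due 24, tardiness 15
E: 39→51, due 48, tardiness 3
F: 51→67, due 30, tardiness 37
Sum = 0+0+0+15+3+37 = 55.
LPT (decreasing processing time): F A E B C D.
F: 0→16, due 30, tardiness 0
A: 16→30, due 23, tardiness 7
E: 30→42, due 48, tardiness 0
B: 42→52, due 36, tardiness 16
C: 52→60, due 40, tardiness 20
D: 60→67, due 24, tardiness 43
Sum = 0+7+0+16+20+43 = 86.
EDD (increasing due date): A D F B C E.
A: 0→14, due 23, tardiness 0
D: 14→21, due 24, tardiness 0
F: 21→37, due 30, tardiness 7
B: 37→47, due 36, tardiness 11
C: 47→55, due 40, tardiness 15
E: 55→67, due 48, tardiness 19
Sum = 0+0+7+11+15+19 = 52.
SPT (increasing processing time): D C B E A F.
D: 0→7, due 24, tardiness 0
C: 7→15, due 40, tardiness 0
B: 15→25, due 36, tardiness 0
E: 25→37, due 48, tardiness 0
A: 37→51, due 23, tardiness 28
F: 51→67, due 30, tardiness 37
Sum = 0+0+0+0+28+37 = 65.
FIFO 55, LPT 86, EDD 52, SPT 65 → minimum 52.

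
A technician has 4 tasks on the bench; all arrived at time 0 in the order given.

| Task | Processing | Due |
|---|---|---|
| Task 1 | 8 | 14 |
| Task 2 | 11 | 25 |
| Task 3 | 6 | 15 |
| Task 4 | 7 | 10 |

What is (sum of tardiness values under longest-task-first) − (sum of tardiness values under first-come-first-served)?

6

LPT (decreasing processing time): Task 2 Task 1 Task 4 Task 3.
Task 2: 0→11, due 25, tardiness 0
Task 1: 11→19, due 14, tardiness 5
Task 4: 19→26, due 10, tardiness 16
Task 3: 26→32, due 15, tardiness 17
Sum = 0+5+16+17 = 38.
FIFO (arrival order): Task 1 Task 2 Task 3 Task 4.
Task 1: 0→8, due 14, tardiness 0
Task 2: 8→19, due 25, tardiness 0
Task 3: 19→25, due 15, tardiness 10
Task 4: 25→32, due 10, tardiness 22
Sum = 0+0+10+22 = 32.
Difference = 38 − 32 = 6.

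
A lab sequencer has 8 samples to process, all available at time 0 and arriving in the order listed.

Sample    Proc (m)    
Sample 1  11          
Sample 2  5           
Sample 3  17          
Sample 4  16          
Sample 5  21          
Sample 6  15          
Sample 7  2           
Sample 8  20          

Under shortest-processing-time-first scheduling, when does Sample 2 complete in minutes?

SPT (increasing processing time): Sample 7 Sample 2 Sample 1 Sample 6 Sample 4 Sample 3 Sample 8 Sample 5.
Sample 7: 0→2
Sample 2: 2→7

7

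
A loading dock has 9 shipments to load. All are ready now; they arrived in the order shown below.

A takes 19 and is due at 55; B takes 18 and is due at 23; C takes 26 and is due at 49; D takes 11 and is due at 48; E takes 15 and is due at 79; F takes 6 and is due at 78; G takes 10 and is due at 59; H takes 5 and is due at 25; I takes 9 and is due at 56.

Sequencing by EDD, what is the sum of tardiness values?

EDD (increasing due date): B H D C A I G F E.
B: 0→18, due 23, tardiness 0
H: 18→23, due 25, tardiness 0
D: 23→34, due 48, tardiness 0
C: 34→60, due 49, tardiness 11
A: 60→79, due 55, tardiness 24
I: 79→88, due 56, tardiness 32
G: 88→98, due 59, tardiness 39
F: 98→104, due 78, tardiness 26
E: 104→119, due 79, tardiness 40
Sum = 0+0+0+11+24+32+39+26+40 = 172.

172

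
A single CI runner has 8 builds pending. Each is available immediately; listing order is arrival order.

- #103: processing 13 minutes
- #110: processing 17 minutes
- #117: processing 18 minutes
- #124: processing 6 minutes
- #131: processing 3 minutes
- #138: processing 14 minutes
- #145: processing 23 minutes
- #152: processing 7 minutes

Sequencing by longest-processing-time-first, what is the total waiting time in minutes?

469

LPT (decreasing processing time): #145 #117 #110 #138 #103 #152 #124 #131.
#145: waits 0, runs 0→23
#117: waits 23, runs 23→41
#110: waits 41, runs 41→58
#138: waits 58, runs 58→72
#103: waits 72, runs 72→85
#152: waits 85, runs 85→92
#124: waits 92, runs 92→98
#131: waits 98, runs 98→101
Sum = 0+23+41+58+72+85+92+98 = 469.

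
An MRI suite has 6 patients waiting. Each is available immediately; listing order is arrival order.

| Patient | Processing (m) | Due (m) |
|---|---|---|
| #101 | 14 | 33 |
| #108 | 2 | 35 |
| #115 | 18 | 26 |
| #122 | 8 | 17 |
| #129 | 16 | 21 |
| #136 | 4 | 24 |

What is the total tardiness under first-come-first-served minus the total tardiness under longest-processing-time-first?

-22

FIFO (arrival order): #101 #108 #115 #122 #129 #136.
#101: 0→14, due 33, tardiness 0
#108: 14→16, due 35, tardiness 0
#115: 16→34, due 26, tardiness 8
#122: 34→42, due 17, tardiness 25
#129: 42→58, due 21, tardiness 37
#136: 58→62, due 24, tardiness 38
Sum = 0+0+8+25+37+38 = 108.
LPT (decreasing processing time): #115 #129 #101 #122 #136 #108.
#115: 0→18, due 26, tardiness 0
#129: 18→34, due 21, tardiness 13
#101: 34→48, due 33, tardiness 15
#122: 48→56, due 17, tardiness 39
#136: 56→60, due 24, tardiness 36
#108: 60→62, due 35, tardiness 27
Sum = 0+13+15+39+36+27 = 130.
Difference = 108 − 130 = -22.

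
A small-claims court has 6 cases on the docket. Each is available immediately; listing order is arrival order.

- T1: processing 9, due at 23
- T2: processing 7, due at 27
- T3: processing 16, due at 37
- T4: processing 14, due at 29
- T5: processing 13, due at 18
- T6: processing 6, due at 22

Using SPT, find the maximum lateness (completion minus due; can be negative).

SPT (increasing processing time): T6 T2 T1 T5 T4 T3.
T6: 0→6, due 22, lateness -16
T2: 6→13, due 27, lateness -14
T1: 13→22, due 23, lateness -1
T5: 22→35, due 18, lateness 17
T4: 35→49, due 29, lateness 20
T3: 49→65, due 37, lateness 28
Maximum = 28.

28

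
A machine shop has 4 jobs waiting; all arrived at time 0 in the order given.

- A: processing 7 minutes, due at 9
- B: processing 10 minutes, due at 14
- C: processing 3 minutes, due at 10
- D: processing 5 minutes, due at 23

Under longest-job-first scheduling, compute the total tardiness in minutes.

23

LPT (decreasing processing time): B A D C.
B: 0→10, due 14, tardiness 0
A: 10→17, due 9, tardiness 8
D: 17→22, due 23, tardiness 0
C: 22→25, due 10, tardiness 15
Sum = 0+8+0+15 = 23.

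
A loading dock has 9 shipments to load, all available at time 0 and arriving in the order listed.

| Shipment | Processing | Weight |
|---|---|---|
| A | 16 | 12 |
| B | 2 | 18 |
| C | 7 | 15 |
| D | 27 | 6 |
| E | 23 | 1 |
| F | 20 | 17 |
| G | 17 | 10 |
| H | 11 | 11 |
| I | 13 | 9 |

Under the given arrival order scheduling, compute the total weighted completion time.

6590

FIFO (arrival order): A B C D E F G H I.
A: finishes 16, weight 12, w·C = 192
B: finishes 18, weight 18, w·C = 324
C: finishes 25, weight 15, w·C = 375
D: finishes 52, weight 6, w·C = 312
E: finishes 75, weight 1, w·C = 75
F: finishes 95, weight 17, w·C = 1615
G: finishes 112, weight 10, w·C = 1120
H: finishes 123, weight 11, w·C = 1353
I: finishes 136, weight 9, w·C = 1224
Sum = 192+324+375+312+75+1615+1120+1353+1224 = 6590.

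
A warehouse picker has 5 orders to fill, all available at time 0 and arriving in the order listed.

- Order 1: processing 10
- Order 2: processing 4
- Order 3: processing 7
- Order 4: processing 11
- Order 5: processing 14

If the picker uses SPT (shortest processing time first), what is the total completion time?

114

SPT (increasing processing time): Order 2 Order 3 Order 1 Order 4 Order 5.
Order 2: 0→4
Order 3: 4→11
Order 1: 11→21
Order 4: 21→32
Order 5: 32→46
Sum = 4+11+21+32+46 = 114.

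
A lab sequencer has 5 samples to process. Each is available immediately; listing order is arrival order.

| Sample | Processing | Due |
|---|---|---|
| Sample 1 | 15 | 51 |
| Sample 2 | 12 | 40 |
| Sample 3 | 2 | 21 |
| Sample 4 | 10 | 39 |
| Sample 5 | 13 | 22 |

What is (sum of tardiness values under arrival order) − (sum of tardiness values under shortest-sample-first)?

22

FIFO (arrival order): Sample 1 Sample 2 Sample 3 Sample 4 Sample 5.
Sample 1: 0→15, due 51, tardiness 0
Sample 2: 15→27, due 40, tardiness 0
Sample 3: 27→29, due 21, tardiness 8
Sample 4: 29→39, due 39, tardiness 0
Sample 5: 39→52, due 22, tardiness 30
Sum = 0+0+8+0+30 = 38.
SPT (increasing processing time): Sample 3 Sample 4 Sample 2 Sample 5 Sample 1.
Sample 3: 0→2, due 21, tardiness 0
Sample 4: 2→12, due 39, tardiness 0
Sample 2: 12→24, due 40, tardiness 0
Sample 5: 24→37, due 22, tardiness 15
Sample 1: 37→52, due 51, tardiness 1
Sum = 0+0+0+15+1 = 16.
Difference = 38 − 16 = 22.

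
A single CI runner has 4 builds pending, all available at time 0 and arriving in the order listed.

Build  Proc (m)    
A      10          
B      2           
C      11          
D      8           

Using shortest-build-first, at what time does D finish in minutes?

10

SPT (increasing processing time): B D A C.
B: 0→2
D: 2→10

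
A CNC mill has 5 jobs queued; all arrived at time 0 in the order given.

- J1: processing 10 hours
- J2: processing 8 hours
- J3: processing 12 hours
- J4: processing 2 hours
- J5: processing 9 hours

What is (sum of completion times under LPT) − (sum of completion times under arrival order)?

LPT (decreasing processing time): J3 J1 J5 J2 J4.
J3: 0→12
J1: 12→22
J5: 22→31
J2: 31→39
J4: 39→41
Sum = 12+22+31+39+41 = 145.
FIFO (arrival order): J1 J2 J3 J4 J5.
J1: 0→10
J2: 10→18
J3: 18→30
J4: 30→32
J5: 32→41
Sum = 10+18+30+32+41 = 131.
Difference = 145 − 131 = 14.

14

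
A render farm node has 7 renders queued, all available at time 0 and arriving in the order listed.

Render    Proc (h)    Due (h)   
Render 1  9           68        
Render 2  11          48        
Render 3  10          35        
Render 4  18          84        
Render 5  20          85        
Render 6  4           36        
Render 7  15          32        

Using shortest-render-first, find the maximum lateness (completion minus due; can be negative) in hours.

17

SPT (increasing processing time): Render 6 Render 1 Render 3 Render 2 Render 7 Render 4 Render 5.
Render 6: 0→4, due 36, lateness -32
Render 1: 4→13, due 68, lateness -55
Render 3: 13→23, due 35, lateness -12
Render 2: 23→34, due 48, lateness -14
Render 7: 34→49, due 32, lateness 17
Render 4: 49→67, due 84, lateness -17
Render 5: 67→87, due 85, lateness 2
Maximum = 17.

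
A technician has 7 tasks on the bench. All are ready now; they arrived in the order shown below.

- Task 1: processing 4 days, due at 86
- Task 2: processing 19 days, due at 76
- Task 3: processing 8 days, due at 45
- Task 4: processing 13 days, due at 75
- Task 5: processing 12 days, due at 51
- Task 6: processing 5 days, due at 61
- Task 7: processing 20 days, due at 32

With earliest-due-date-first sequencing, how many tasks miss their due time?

1

EDD (increasing due date): Task 7 Task 3 Task 5 Task 6 Task 4 Task 2 Task 1.
Task 7: 0→20, due 32, tardiness 0
Task 3: 20→28, due 45, tardiness 0
Task 5: 28→40, due 51, tardiness 0
Task 6: 40→45, due 61, tardiness 0
Task 4: 45→58, due 75, tardiness 0
Task 2: 58→77, due 76, tardiness 1
Task 1: 77→81, due 86, tardiness 0
Late tasks: 1.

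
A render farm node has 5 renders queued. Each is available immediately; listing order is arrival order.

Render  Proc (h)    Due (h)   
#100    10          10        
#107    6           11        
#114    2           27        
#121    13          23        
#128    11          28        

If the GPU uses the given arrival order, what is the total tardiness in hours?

FIFO (arrival order): #100 #107 #114 #121 #128.
#100: 0→10, due 10, tardiness 0
#107: 10→16, due 11, tardiness 5
#114: 16→18, due 27, tardiness 0
#121: 18→31, due 23, tardiness 8
#128: 31→42, due 28, tardiness 14
Sum = 0+5+0+8+14 = 27.

27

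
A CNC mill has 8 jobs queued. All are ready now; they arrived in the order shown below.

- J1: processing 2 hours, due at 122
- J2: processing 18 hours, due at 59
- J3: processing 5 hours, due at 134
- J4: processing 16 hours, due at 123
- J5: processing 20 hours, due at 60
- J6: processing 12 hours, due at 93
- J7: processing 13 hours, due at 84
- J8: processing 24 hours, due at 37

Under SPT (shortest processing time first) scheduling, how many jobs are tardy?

3

SPT (increasing processing time): J1 J3 J6 J7 J4 J2 J5 J8.
J1: 0→2, due 122, tardiness 0
J3: 2→7, due 134, tardiness 0
J6: 7→19, due 93, tardiness 0
J7: 19→32, due 84, tardiness 0
J4: 32→48, due 123, tardiness 0
J2: 48→66, due 59, tardiness 7
J5: 66→86, due 60, tardiness 26
J8: 86→110, due 37, tardiness 73
Late jobs: 3.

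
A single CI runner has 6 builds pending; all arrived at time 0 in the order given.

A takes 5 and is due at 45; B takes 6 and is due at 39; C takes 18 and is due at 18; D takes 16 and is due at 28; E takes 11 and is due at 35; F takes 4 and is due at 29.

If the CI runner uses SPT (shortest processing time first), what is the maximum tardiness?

42

SPT (increasing processing time): F A B E D C.
F: 0→4, due 29, tardiness 0
A: 4→9, due 45, tardiness 0
B: 9→15, due 39, tardiness 0
E: 15→26, due 35, tardiness 0
D: 26→42, due 28, tardiness 14
C: 42→60, due 18, tardiness 42
Maximum = 42.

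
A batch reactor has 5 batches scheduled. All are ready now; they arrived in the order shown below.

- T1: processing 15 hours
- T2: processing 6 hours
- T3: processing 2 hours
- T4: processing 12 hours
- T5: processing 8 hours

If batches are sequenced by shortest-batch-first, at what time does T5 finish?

16

SPT (increasing processing time): T3 T2 T5 T4 T1.
T3: 0→2
T2: 2→8
T5: 8→16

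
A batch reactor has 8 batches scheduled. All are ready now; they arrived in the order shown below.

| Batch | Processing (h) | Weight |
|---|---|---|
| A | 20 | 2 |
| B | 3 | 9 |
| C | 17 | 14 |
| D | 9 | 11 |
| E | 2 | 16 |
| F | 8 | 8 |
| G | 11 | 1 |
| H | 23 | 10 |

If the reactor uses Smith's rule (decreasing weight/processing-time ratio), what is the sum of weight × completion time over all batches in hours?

1830

WSPT (decreasing weight/processing-time ratio): E B D F C H A G.
E: finishes 2, weight 16, w·C = 32
B: finishes 5, weight 9, w·C = 45
D: finishes 14, weight 11, w·C = 154
F: finishes 22, weight 8, w·C = 176
C: finishes 39, weight 14, w·C = 546
H: finishes 62, weight 10, w·C = 620
A: finishes 82, weight 2, w·C = 164
G: finishes 93, weight 1, w·C = 93
Sum = 32+45+154+176+546+620+164+93 = 1830.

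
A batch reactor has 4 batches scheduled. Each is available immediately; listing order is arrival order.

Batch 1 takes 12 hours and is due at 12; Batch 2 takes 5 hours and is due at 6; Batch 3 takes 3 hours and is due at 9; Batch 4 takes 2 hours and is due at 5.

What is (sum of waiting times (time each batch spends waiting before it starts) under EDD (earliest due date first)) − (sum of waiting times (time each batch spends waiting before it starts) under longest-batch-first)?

EDD (increasing due date): Batch 4 Batch 2 Batch 3 Batch 1.
Batch 4: waits 0, runs 0→2
Batch 2: waits 2, runs 2→7
Batch 3: waits 7, runs 7→10
Batch 1: waits 10, runs 10→22
Sum = 0+2+7+10 = 19.
LPT (decreasing processing time): Batch 1 Batch 2 Batch 3 Batch 4.
Batch 1: waits 0, runs 0→12
Batch 2: waits 12, runs 12→17
Batch 3: waits 17, runs 17→20
Batch 4: waits 20, runs 20→22
Sum = 0+12+17+20 = 49.
Difference = 19 − 49 = -30.

-30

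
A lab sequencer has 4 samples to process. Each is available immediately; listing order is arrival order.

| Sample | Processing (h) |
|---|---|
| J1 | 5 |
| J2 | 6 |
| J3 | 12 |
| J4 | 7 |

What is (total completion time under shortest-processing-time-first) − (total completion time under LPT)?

SPT (increasing processing time): J1 J2 J4 J3.
J1: 0→5
J2: 5→11
J4: 11→18
J3: 18→30
Sum = 5+11+18+30 = 64.
LPT (decreasing processing time): J3 J4 J2 J1.
J3: 0→12
J4: 12→19
J2: 19→25
J1: 25→30
Sum = 12+19+25+30 = 86.
Difference = 64 − 86 = -22.

-22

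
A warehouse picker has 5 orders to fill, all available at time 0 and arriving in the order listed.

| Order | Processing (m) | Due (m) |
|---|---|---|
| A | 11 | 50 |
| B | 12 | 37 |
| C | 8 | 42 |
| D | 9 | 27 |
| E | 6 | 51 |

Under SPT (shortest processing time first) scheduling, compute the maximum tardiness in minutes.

SPT (increasing processing time): E C D A B.
E: 0→6, due 51, tardiness 0
C: 6→14, due 42, tardiness 0
D: 14→23, due 27, tardiness 0
A: 23→34, due 50, tardiness 0
B: 34→46, due 37, tardiness 9
Maximum = 9.

9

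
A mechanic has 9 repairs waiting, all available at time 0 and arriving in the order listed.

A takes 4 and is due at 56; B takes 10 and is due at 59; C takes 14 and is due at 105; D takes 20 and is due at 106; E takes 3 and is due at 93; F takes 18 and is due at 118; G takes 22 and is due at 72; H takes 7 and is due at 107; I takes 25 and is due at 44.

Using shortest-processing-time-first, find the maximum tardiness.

SPT (increasing processing time): E A H B C F D G I.
E: 0→3, due 93, tardiness 0
A: 3→7, due 56, tardiness 0
H: 7→14, due 107, tardiness 0
B: 14→24, due 59, tardiness 0
C: 24→38, due 105, tardiness 0
F: 38→56, due 118, tardiness 0
D: 56→76, due 106, tardiness 0
G: 76→98, due 72, tardiness 26
I: 98→123, due 44, tardiness 79
Maximum = 79.

79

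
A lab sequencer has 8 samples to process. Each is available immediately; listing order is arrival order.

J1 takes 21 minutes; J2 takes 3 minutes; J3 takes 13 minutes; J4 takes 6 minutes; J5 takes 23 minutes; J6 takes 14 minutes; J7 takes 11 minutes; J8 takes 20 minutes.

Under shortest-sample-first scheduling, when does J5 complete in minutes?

111

SPT (increasing processing time): J2 J4 J7 J3 J6 J8 J1 J5.
J2: 0→3
J4: 3→9
J7: 9→20
J3: 20→33
J6: 33→47
J8: 47→67
J1: 67→88
J5: 88→111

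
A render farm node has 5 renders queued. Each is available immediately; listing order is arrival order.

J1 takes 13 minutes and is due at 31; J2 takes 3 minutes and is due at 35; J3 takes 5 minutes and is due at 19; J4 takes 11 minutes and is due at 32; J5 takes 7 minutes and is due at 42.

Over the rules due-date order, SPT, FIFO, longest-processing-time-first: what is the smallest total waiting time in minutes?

EDD (increasing due date): J3 J1 J4 J2 J5.
J3: waits 0, runs 0→5
J1: waits 5, runs 5→18
J4: waits 18, runs 18→29
J2: waits 29, runs 29→32
J5: waits 32, runs 32→39
Sum = 0+5+18+29+32 = 84.
SPT (increasing processing time): J2 J3 J5 J4 J1.
J2: waits 0, runs 0→3
J3: waits 3, runs 3→8
J5: waits 8, runs 8→15
J4: waits 15, runs 15→26
J1: waits 26, runs 26→39
Sum = 0+3+8+15+26 = 52.
FIFO (arrival order): J1 J2 J3 J4 J5.
J1: waits 0, runs 0→13
J2: waits 13, runs 13→16
J3: waits 16, runs 16→21
J4: waits 21, runs 21→32
J5: waits 32, runs 32→39
Sum = 0+13+16+21+32 = 82.
LPT (decreasing processing time): J1 J4 J5 J3 J2.
J1: waits 0, runs 0→13
J4: waits 13, runs 13→24
J5: waits 24, runs 24→31
J3: waits 31, runs 31→36
J2: waits 36, runs 36→39
Sum = 0+13+24+31+36 = 104.
EDD 84, SPT 52, FIFO 82, LPT 104 → minimum 52.

52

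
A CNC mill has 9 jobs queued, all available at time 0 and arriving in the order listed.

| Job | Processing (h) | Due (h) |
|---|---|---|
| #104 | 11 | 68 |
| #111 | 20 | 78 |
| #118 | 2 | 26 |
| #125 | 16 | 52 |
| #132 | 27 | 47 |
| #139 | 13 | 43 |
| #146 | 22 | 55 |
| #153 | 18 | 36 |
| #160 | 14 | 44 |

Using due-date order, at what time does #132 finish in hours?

74

EDD (increasing due date): #118 #153 #139 #160 #132 #125 #146 #104 #111.
#118: 0→2
#153: 2→20
#139: 20→33
#160: 33→47
#132: 47→74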